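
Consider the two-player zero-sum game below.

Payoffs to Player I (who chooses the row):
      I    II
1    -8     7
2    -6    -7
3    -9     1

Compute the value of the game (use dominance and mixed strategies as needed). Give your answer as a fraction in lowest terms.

-49/8

Row 3 is strictly dominated by row 1, so Player I never plays it.
The remaining 2×2 game on (1, 2) × (I, II) has no saddle point. Let Player I play 1 with probability p; indifference gives −8p − 6(1−p) = 7p − 7(1−p), so p = 1/16.
Similarly Player II's optimal q on I is 7/8, and the value is -8·(7/8) + (7)·(1/8) = -49/8.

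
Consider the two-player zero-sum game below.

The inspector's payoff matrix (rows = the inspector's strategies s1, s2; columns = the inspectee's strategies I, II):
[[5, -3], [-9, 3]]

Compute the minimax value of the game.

Row minima are -3 and -9, so the inspector's maximin is -3; column maxima are 5 and 3, so the inspectee's minimax is 3. These differ, so the equilibrium is in mixed strategies.
Let the inspector play s1 with probability p. The inspectee is indifferent when 5p − 9(1−p) = −3p + 3(1−p), giving p = 3/5.
Let the inspectee play I with probability q. The inspector is indifferent when 5q − 3(1−q) = −9q + 3(1−q), giving q = 3/10.
The value is 5·(3/10) + (-3)·(7/10) = -3/5.

-3/5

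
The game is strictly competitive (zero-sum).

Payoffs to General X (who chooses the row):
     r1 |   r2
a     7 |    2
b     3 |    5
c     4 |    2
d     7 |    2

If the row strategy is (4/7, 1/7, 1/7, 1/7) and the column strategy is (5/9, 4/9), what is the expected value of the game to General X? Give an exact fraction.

278/63

Against (5/9, 4/9), each row's expected payoff is a: 43/9; b: 35/9; c: 28/9; d: 43/9.
Taking the (4/7, 1/7, 1/7, 1/7)-weighted average: (4/7)·(43/9) + (1/7)·(35/9) + (1/7)·(28/9) + (1/7)·(43/9) = 278/63.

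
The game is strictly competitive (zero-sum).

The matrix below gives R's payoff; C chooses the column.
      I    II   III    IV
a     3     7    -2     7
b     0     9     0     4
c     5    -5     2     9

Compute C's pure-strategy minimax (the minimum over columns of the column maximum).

2

The worst case (largest entry) in each column is I: 5, II: 9, III: 2, IV: 9.
The best (smallest) of these is 2.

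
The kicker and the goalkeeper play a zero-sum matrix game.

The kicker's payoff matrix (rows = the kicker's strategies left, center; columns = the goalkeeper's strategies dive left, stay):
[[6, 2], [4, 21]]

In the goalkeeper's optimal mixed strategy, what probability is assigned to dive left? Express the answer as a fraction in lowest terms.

19/21

Row minima are 2 and 4, so the kicker's maximin is 4; column maxima are 6 and 21, so the goalkeeper's minimax is 6. These differ, so the equilibrium is in mixed strategies.
Let the goalkeeper play dive left with probability q. The kicker is indifferent when 6q + 2(1−q) = 4q + 21(1−q), giving q = 19/21.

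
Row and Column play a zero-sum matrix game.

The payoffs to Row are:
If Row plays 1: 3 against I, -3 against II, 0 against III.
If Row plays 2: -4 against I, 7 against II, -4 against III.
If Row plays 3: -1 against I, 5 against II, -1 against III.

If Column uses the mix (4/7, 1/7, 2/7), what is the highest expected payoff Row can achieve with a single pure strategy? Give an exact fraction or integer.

1: (3)·(4/7) + (-3)·(1/7) + (0)·(2/7) = 9/7.
2: (-4)·(4/7) + (7)·(1/7) + (-4)·(2/7) = -17/7.
3: (-1)·(4/7) + (5)·(1/7) + (-1)·(2/7) = -1/7.
The best pure response is 1 with expected payoff 9/7.

9/7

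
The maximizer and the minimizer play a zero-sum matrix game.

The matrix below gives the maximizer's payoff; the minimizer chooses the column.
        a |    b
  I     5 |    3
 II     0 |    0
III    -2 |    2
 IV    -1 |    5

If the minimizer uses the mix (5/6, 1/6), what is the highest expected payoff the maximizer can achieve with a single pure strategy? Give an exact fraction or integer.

14/3

I: (5)·(5/6) + (3)·(1/6) = 14/3.
II: (0)·(5/6) + (0)·(1/6) = 0.
III: (-2)·(5/6) + (2)·(1/6) = -4/3.
IV: (-1)·(5/6) + (5)·(1/6) = 0.
The best pure response is I with expected payoff 14/3.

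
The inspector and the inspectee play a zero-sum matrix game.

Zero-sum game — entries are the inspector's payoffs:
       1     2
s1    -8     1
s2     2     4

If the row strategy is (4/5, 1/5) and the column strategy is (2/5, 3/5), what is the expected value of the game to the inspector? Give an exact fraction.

Against (2/5, 3/5), each row's expected payoff is s1: -13/5; s2: 16/5.
Taking the (4/5, 1/5)-weighted average: (4/5)·(-13/5) + (1/5)·(16/5) = -36/25.

-36/25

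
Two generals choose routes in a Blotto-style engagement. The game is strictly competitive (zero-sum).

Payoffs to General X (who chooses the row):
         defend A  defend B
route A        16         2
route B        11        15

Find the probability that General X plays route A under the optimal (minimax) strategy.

2/9

Row minima are 2 and 11, so General X's maximin is 11; column maxima are 16 and 15, so General Y's minimax is 15. These differ, so the equilibrium is in mixed strategies.
Let General X play route A with probability p. General Y is indifferent when 16p + 11(1−p) = 2p + 15(1−p), giving p = 2/9.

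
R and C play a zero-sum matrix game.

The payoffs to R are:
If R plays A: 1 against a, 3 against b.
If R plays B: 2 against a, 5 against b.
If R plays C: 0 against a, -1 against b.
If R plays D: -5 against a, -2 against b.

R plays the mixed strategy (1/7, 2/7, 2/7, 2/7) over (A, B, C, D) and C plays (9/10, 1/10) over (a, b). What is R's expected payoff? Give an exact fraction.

-19/35

Against (9/10, 1/10), each row's expected payoff is A: 6/5; B: 23/10; C: -1/10; D: -47/10.
Taking the (1/7, 2/7, 2/7, 2/7)-weighted average: (1/7)·(6/5) + (2/7)·(23/10) + (2/7)·(-1/10) + (2/7)·(-47/10) = -19/35.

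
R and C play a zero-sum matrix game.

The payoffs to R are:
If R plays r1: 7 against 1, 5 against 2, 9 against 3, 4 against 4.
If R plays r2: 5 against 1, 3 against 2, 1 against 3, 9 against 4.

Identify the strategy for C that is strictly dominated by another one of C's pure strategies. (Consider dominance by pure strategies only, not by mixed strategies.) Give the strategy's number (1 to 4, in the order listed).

C prefers columns that give R less. Compare 1 with 2: 5 < 7, 3 < 5.
So 2 strictly dominates 1 for C; 1 is strictly dominated.

1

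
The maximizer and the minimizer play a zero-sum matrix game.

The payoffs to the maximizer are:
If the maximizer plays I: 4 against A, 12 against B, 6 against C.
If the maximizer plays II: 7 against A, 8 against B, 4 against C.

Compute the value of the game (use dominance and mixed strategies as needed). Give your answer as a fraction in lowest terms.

Column B is strictly dominated by C for the minimizer (it gives the maximizer more in every row).
The remaining 2×2 game on (I, II) × (A, C) has no saddle point. Let the maximizer play I with probability p; indifference gives 4p + 7(1−p) = 6p + 4(1−p), so p = 3/5.
Similarly the minimizer's optimal q on A is 2/5, and the value is 4·(2/5) + (6)·(3/5) = 26/5.

26/5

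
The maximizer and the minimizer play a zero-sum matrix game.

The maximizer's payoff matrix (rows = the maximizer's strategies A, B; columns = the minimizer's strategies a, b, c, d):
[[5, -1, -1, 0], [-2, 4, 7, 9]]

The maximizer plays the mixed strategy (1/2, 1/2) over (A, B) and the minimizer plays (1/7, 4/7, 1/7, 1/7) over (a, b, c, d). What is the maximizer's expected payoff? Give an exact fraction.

15/7

Against (1/7, 4/7, 1/7, 1/7), each row's expected payoff is A: 0; B: 30/7.
Taking the (1/2, 1/2)-weighted average: (1/2)·(0) + (1/2)·(30/7) = 15/7.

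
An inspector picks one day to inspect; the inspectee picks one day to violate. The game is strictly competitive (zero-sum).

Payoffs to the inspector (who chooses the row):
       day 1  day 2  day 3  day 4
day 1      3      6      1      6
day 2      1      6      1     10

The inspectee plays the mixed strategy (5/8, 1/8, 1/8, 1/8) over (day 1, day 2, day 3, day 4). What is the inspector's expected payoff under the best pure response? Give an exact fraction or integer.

7/2

day 1: (3)·(5/8) + (6)·(1/8) + (1)·(1/8) + (6)·(1/8) = 7/2.
day 2: (1)·(5/8) + (6)·(1/8) + (1)·(1/8) + (10)·(1/8) = 11/4.
The best pure response is day 1 with expected payoff 7/2.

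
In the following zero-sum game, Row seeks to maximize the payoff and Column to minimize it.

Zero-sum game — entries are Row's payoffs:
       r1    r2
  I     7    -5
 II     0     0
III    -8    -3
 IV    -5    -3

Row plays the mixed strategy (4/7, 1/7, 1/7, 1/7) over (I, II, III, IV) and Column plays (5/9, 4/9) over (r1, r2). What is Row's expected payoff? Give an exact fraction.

Against (5/9, 4/9), each row's expected payoff is I: 5/3; II: 0; III: -52/9; IV: -37/9.
Taking the (4/7, 1/7, 1/7, 1/7)-weighted average: (4/7)·(5/3) + (1/7)·(0) + (1/7)·(-52/9) + (1/7)·(-37/9) = -29/63.

-29/63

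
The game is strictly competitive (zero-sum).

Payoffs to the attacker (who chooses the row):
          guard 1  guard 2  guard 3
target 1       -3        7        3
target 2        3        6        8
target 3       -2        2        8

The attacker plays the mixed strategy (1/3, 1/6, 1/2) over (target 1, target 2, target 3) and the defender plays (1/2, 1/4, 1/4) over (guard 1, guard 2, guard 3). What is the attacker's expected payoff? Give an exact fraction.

23/12

Against (1/2, 1/4, 1/4), each row's expected payoff is target 1: 1; target 2: 5; target 3: 3/2.
Taking the (1/3, 1/6, 1/2)-weighted average: (1/3)·(1) + (1/6)·(5) + (1/2)·(3/2) = 23/12.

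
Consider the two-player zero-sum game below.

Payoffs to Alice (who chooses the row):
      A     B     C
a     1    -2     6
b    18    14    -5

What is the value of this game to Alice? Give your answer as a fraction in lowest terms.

74/27

Column A is strictly dominated by B for Bob (it gives Alice more in every row).
The remaining 2×2 game on (a, b) × (B, C) has no saddle point. Let Alice play a with probability p; indifference gives −2p + 14(1−p) = 6p − 5(1−p), so p = 19/27.
Similarly Bob's optimal q on B is 11/27, and the value is -2·(11/27) + (6)·(16/27) = 74/27.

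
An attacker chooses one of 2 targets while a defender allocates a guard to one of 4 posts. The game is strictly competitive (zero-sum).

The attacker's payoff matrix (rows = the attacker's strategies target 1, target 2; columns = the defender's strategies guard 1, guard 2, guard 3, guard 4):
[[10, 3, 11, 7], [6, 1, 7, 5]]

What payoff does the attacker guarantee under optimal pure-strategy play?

Row minima: 3, 1 → the attacker's maximin is 3.
Column maxima: 10, 3, 11, 7 → the defender's minimax is 3.
They coincide at (target 1, guard 2), so the value is 3.

3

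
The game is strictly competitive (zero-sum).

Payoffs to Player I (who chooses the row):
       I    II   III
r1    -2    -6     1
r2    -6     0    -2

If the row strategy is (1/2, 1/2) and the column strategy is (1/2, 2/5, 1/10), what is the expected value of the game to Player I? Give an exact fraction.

Against (1/2, 2/5, 1/10), each row's expected payoff is r1: -33/10; r2: -16/5.
Taking the (1/2, 1/2)-weighted average: (1/2)·(-33/10) + (1/2)·(-16/5) = -13/4.

-13/4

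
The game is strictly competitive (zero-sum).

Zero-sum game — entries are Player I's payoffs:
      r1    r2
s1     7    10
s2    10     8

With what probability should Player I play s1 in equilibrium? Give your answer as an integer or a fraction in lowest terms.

Row minima are 7 and 8, so Player I's maximin is 8; column maxima are 10 and 10, so Player II's minimax is 10. These differ, so the equilibrium is in mixed strategies.
Let Player I play s1 with probability p. Player II is indifferent when 7p + 10(1−p) = 10p + 8(1−p), giving p = 2/5.

2/5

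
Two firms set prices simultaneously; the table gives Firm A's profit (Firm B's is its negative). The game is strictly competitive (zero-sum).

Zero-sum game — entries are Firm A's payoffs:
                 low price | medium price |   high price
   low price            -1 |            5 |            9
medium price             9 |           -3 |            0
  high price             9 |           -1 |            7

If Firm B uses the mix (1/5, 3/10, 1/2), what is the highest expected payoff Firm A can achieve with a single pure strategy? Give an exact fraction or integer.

low price: (-1)·(1/5) + (5)·(3/10) + (9)·(1/2) = 29/5.
medium price: (9)·(1/5) + (-3)·(3/10) + (0)·(1/2) = 9/10.
high price: (9)·(1/5) + (-1)·(3/10) + (7)·(1/2) = 5.
The best pure response is low price with expected payoff 29/5.

29/5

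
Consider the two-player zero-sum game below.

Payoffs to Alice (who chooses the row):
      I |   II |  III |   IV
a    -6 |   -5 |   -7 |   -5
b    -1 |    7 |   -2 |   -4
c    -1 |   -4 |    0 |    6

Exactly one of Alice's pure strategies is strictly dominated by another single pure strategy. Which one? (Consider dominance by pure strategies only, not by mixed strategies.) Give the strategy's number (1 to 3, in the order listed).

Compare a with b: -1 > -6, 7 > -5, -2 > -7, -4 > -5.
So b strictly dominates a for Alice; a is strictly dominated.

1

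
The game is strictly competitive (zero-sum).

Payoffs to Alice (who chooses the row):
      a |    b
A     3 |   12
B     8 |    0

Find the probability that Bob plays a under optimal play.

Row minima are 3 and 0, so Alice's maximin is 3; column maxima are 8 and 12, so Bob's minimax is 8. These differ, so the equilibrium is in mixed strategies.
Let Bob play a with probability q. Alice is indifferent when 3q + 12(1−q) = 8q, giving q = 12/17.

12/17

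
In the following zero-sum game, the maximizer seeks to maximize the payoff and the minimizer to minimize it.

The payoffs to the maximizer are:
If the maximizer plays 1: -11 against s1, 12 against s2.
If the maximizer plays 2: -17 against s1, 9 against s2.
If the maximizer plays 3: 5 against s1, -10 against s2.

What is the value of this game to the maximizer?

Row 2 is strictly dominated by row 1, so the maximizer never plays it.
The remaining 2×2 game on (1, 3) × (s1, s2) has no saddle point. Let the maximizer play 1 with probability p; indifference gives −11p + 5(1−p) = 12p − 10(1−p), so p = 15/38.
Similarly the minimizer's optimal q on s1 is 11/19, and the value is -11·(11/19) + (12)·(8/19) = -25/19.

-25/19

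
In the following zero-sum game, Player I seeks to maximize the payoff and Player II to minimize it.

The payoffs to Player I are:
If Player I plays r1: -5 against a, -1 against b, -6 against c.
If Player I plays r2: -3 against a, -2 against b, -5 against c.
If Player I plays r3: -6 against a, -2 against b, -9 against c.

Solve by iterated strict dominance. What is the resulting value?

-5

Column a is strictly dominated by c for Player II (-6<-5, -5<-3, -9<-6); eliminate a.
Column b is strictly dominated by c for Player II (-6<-1, -5<-2, -9<-2); eliminate b.
Row r1 is strictly dominated by row r2 (-5>-6); eliminate r1.
Row r3 is strictly dominated by row r2 (-5>-9); eliminate r3.
Only (r2, c) remains, with payoff -5.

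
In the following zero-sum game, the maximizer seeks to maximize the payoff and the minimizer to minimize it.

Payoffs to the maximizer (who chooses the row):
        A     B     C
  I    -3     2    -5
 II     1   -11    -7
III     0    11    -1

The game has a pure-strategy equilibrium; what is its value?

-1

Row minima: -5, -11, -1 → the maximizer's maximin is -1.
Column maxima: 1, 11, -1 → the minimizer's minimax is -1.
They coincide at (III, C), so the value is -1.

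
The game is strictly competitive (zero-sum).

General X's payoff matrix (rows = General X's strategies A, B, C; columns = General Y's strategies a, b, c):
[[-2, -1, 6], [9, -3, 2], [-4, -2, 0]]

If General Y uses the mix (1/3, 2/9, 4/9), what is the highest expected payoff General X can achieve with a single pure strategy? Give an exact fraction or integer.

29/9

A: (-2)·(1/3) + (-1)·(2/9) + (6)·(4/9) = 16/9.
B: (9)·(1/3) + (-3)·(2/9) + (2)·(4/9) = 29/9.
C: (-4)·(1/3) + (-2)·(2/9) + (0)·(4/9) = -16/9.
The best pure response is B with expected payoff 29/9.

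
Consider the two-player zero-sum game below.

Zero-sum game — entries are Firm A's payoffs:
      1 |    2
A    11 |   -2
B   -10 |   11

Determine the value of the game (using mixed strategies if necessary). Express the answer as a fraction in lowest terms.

101/34

Row minima are -2 and -10, so Firm A's maximin is -2; column maxima are 11 and 11, so Firm B's minimax is 11. These differ, so the equilibrium is in mixed strategies.
Let Firm A play A with probability p. Firm B is indifferent when 11p − 10(1−p) = −2p + 11(1−p), giving p = 21/34.
Let Firm B play 1 with probability q. Firm A is indifferent when 11q − 2(1−q) = −10q + 11(1−q), giving q = 13/34.
The value is 11·(13/34) + (-2)·(21/34) = 101/34.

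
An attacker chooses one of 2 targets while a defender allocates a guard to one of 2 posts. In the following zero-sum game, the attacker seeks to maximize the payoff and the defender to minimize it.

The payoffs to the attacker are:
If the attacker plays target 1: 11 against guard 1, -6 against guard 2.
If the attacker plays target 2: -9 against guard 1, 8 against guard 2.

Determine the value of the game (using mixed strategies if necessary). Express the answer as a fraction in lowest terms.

1

Row minima are -6 and -9, so the attacker's maximin is -6; column maxima are 11 and 8, so the defender's minimax is 8. These differ, so the equilibrium is in mixed strategies.
Let the attacker play target 1 with probability p. The defender is indifferent when 11p − 9(1−p) = −6p + 8(1−p), giving p = 1/2.
Let the defender play guard 1 with probability q. The attacker is indifferent when 11q − 6(1−q) = −9q + 8(1−q), giving q = 7/17.
The value is 11·(7/17) + (-6)·(10/17) = 1.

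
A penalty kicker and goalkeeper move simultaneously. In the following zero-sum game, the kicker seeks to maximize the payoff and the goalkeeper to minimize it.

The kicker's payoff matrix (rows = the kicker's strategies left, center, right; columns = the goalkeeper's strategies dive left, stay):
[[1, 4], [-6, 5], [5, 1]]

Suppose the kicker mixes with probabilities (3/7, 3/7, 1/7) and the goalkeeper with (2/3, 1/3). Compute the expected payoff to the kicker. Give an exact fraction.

8/21

Against (2/3, 1/3), each row's expected payoff is left: 2; center: -7/3; right: 11/3.
Taking the (3/7, 3/7, 1/7)-weighted average: (3/7)·(2) + (3/7)·(-7/3) + (1/7)·(11/3) = 8/21.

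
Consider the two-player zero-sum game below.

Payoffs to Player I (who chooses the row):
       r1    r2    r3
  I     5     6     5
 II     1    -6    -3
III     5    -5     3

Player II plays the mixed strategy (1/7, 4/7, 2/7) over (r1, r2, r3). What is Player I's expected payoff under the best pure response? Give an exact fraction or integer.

I: (5)·(1/7) + (6)·(4/7) + (5)·(2/7) = 39/7.
II: (1)·(1/7) + (-6)·(4/7) + (-3)·(2/7) = -29/7.
III: (5)·(1/7) + (-5)·(4/7) + (3)·(2/7) = -9/7.
The best pure response is I with expected payoff 39/7.

39/7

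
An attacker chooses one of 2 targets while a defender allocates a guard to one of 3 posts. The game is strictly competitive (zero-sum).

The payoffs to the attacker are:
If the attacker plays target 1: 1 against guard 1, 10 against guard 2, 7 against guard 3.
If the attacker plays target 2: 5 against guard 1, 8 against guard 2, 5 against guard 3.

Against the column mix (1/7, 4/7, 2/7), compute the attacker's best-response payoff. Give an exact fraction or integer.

target 1: (1)·(1/7) + (10)·(4/7) + (7)·(2/7) = 55/7.
target 2: (5)·(1/7) + (8)·(4/7) + (5)·(2/7) = 47/7.
The best pure response is target 1 with expected payoff 55/7.

55/7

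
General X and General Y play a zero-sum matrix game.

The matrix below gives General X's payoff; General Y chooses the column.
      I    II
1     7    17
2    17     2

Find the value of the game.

Row minima are 7 and 2, so General X's maximin is 7; column maxima are 17 and 17, so General Y's minimax is 17. These differ, so the equilibrium is in mixed strategies.
Let General X play 1 with probability p. General Y is indifferent when 7p + 17(1−p) = 17p + 2(1−p), giving p = 3/5.
Let General Y play I with probability q. General X is indifferent when 7q + 17(1−q) = 17q + 2(1−q), giving q = 3/5.
The value is 7·(3/5) + (17)·(2/5) = 11.

11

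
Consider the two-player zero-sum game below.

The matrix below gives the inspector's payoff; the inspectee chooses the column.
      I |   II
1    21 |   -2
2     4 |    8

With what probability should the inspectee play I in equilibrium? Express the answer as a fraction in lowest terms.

10/27

Row minima are -2 and 4, so the inspector's maximin is 4; column maxima are 21 and 8, so the inspectee's minimax is 8. These differ, so the equilibrium is in mixed strategies.
Let the inspectee play I with probability q. The inspector is indifferent when 21q − 2(1−q) = 4q + 8(1−q), giving q = 10/27.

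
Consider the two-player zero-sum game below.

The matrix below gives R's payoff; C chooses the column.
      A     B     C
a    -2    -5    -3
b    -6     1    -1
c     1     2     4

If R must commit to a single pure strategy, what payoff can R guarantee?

The worst-case payoff for each row is a: -5, b: -6, c: 1.
The best of these is 1.

1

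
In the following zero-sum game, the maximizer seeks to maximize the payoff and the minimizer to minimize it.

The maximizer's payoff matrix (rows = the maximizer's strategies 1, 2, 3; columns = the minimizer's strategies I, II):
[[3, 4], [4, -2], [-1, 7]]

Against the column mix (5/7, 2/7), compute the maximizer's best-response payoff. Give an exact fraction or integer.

1: (3)·(5/7) + (4)·(2/7) = 23/7.
2: (4)·(5/7) + (-2)·(2/7) = 16/7.
3: (-1)·(5/7) + (7)·(2/7) = 9/7.
The best pure response is 1 with expected payoff 23/7.

23/7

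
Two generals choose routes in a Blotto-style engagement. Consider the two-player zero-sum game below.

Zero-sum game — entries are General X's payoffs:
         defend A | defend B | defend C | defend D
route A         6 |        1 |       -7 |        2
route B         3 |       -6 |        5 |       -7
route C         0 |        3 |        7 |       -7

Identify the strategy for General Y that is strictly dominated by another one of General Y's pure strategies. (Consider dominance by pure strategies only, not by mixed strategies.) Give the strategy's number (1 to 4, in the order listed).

1

General Y prefers columns that give General X less. Compare defend A with defend D: 2 < 6, -7 < 3, -7 < 0.
So defend D strictly dominates defend A for General Y; defend A is strictly dominated.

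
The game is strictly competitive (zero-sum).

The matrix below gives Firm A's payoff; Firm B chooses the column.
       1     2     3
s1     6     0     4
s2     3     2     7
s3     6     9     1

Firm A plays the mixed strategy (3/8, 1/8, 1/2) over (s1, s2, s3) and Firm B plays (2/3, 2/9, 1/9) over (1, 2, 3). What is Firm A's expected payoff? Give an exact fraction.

Against (2/3, 2/9, 1/9), each row's expected payoff is s1: 40/9; s2: 29/9; s3: 55/9.
Taking the (3/8, 1/8, 1/2)-weighted average: (3/8)·(40/9) + (1/8)·(29/9) + (1/2)·(55/9) = 41/8.

41/8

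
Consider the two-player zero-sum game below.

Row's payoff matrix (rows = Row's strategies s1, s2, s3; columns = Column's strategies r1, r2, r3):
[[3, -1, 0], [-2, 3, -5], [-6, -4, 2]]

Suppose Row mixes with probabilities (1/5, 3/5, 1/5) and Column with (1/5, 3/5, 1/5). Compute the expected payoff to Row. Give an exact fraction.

Against (1/5, 3/5, 1/5), each row's expected payoff is s1: 0; s2: 2/5; s3: -16/5.
Taking the (1/5, 3/5, 1/5)-weighted average: (1/5)·(0) + (3/5)·(2/5) + (1/5)·(-16/5) = -2/5.

-2/5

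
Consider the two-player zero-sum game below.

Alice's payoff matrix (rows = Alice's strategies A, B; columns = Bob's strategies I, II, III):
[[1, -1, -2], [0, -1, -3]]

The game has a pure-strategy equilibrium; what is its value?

Row minima: -2, -3 → Alice's maximin is -2.
Column maxima: 1, -1, -2 → Bob's minimax is -2.
They coincide at (A, III), so the value is -2.

-2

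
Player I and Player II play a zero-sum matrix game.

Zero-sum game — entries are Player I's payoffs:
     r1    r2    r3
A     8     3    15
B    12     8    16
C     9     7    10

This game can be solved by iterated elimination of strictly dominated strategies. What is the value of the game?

Row C is strictly dominated by row B (12>9, 8>7, 16>10); eliminate C.
Row A is strictly dominated by row B (12>8, 8>3, 16>15); eliminate A.
Column r1 is strictly dominated by r2 for Player II (8<12); eliminate r1.
Column r3 is strictly dominated by r2 for Player II (8<16); eliminate r3.
Only (B, r2) remains, with payoff 8.

8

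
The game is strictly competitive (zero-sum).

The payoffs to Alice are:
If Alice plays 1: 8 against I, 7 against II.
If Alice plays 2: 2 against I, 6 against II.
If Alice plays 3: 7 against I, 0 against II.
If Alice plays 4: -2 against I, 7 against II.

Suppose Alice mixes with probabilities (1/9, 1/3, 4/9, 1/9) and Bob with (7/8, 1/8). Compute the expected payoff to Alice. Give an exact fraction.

13/3

Against (7/8, 1/8), each row's expected payoff is 1: 63/8; 2: 5/2; 3: 49/8; 4: -7/8.
Taking the (1/9, 1/3, 4/9, 1/9)-weighted average: (1/9)·(63/8) + (1/3)·(5/2) + (4/9)·(49/8) + (1/9)·(-7/8) = 13/3.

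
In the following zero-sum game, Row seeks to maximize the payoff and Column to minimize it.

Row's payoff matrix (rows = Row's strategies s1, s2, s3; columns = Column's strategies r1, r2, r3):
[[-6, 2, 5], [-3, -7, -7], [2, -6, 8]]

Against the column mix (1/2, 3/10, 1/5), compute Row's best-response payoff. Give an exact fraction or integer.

4/5

s1: (-6)·(1/2) + (2)·(3/10) + (5)·(1/5) = -7/5.
s2: (-3)·(1/2) + (-7)·(3/10) + (-7)·(1/5) = -5.
s3: (2)·(1/2) + (-6)·(3/10) + (8)·(1/5) = 4/5.
The best pure response is s3 with expected payoff 4/5.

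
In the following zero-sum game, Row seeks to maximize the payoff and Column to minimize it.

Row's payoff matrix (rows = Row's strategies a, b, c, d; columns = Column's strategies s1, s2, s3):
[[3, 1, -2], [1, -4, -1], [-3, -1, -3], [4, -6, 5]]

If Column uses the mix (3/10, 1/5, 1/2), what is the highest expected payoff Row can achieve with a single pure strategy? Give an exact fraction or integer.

5/2

a: (3)·(3/10) + (1)·(1/5) + (-2)·(1/2) = 1/10.
b: (1)·(3/10) + (-4)·(1/5) + (-1)·(1/2) = -1.
c: (-3)·(3/10) + (-1)·(1/5) + (-3)·(1/2) = -13/5.
d: (4)·(3/10) + (-6)·(1/5) + (5)·(1/2) = 5/2.
The best pure response is d with expected payoff 5/2.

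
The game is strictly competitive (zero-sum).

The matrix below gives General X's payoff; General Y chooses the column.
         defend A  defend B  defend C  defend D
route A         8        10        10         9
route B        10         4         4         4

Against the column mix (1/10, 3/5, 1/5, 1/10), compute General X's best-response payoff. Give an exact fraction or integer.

97/10

route A: (8)·(1/10) + (10)·(3/5) + (10)·(1/5) + (9)·(1/10) = 97/10.
route B: (10)·(1/10) + (4)·(3/5) + (4)·(1/5) + (4)·(1/10) = 23/5.
The best pure response is route A with expected payoff 97/10.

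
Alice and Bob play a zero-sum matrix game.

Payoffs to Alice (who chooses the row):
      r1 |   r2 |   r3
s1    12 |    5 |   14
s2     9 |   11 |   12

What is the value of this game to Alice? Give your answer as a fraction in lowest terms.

29/3

Column r3 is strictly dominated by r1 for Bob (it gives Alice more in every row).
The remaining 2×2 game on (s1, s2) × (r1, r2) has no saddle point. Let Alice play s1 with probability p; indifference gives 12p + 9(1−p) = 5p + 11(1−p), so p = 2/9.
Similarly Bob's optimal q on r1 is 2/3, and the value is 12·(2/3) + (5)·(1/3) = 29/3.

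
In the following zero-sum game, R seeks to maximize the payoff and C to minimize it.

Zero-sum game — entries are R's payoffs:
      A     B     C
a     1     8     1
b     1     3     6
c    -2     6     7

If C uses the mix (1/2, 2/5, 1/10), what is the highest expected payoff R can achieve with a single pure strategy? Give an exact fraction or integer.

a: (1)·(1/2) + (8)·(2/5) + (1)·(1/10) = 19/5.
b: (1)·(1/2) + (3)·(2/5) + (6)·(1/10) = 23/10.
c: (-2)·(1/2) + (6)·(2/5) + (7)·(1/10) = 21/10.
The best pure response is a with expected payoff 19/5.

19/5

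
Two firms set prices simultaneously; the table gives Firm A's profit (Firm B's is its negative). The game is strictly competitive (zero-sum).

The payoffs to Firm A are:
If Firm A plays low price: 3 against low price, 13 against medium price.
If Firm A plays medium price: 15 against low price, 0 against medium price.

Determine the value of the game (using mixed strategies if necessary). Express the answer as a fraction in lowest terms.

39/5

Row minima are 3 and 0, so Firm A's maximin is 3; column maxima are 15 and 13, so Firm B's minimax is 13. These differ, so the equilibrium is in mixed strategies.
Let Firm A play low price with probability p. Firm B is indifferent when 3p + 15(1−p) = 13p, giving p = 3/5.
Let Firm B play low price with probability q. Firm A is indifferent when 3q + 13(1−q) = 15q, giving q = 13/25.
The value is 3·(13/25) + (13)·(12/25) = 39/5.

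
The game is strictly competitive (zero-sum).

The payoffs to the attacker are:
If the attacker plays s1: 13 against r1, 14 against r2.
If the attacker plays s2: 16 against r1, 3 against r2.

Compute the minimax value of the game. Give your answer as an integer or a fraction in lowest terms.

185/14

Row minima are 13 and 3, so the attacker's maximin is 13; column maxima are 16 and 14, so the defender's minimax is 14. These differ, so the equilibrium is in mixed strategies.
Let the attacker play s1 with probability p. The defender is indifferent when 13p + 16(1−p) = 14p + 3(1−p), giving p = 13/14.
Let the defender play r1 with probability q. The attacker is indifferent when 13q + 14(1−q) = 16q + 3(1−q), giving q = 11/14.
The value is 13·(11/14) + (14)·(3/14) = 185/14.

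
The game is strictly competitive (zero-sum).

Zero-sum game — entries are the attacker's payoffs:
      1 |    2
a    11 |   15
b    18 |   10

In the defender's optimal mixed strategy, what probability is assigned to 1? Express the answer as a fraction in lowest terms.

Row minima are 11 and 10, so the attacker's maximin is 11; column maxima are 18 and 15, so the defender's minimax is 15. These differ, so the equilibrium is in mixed strategies.
Let the defender play 1 with probability q. The attacker is indifferent when 11q + 15(1−q) = 18q + 10(1−q), giving q = 5/12.

5/12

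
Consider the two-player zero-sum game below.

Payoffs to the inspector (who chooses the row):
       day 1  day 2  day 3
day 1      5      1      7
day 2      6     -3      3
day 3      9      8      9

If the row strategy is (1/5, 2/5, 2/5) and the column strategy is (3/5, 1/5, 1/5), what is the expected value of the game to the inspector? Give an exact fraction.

Against (3/5, 1/5, 1/5), each row's expected payoff is day 1: 23/5; day 2: 18/5; day 3: 44/5.
Taking the (1/5, 2/5, 2/5)-weighted average: (1/5)·(23/5) + (2/5)·(18/5) + (2/5)·(44/5) = 147/25.

147/25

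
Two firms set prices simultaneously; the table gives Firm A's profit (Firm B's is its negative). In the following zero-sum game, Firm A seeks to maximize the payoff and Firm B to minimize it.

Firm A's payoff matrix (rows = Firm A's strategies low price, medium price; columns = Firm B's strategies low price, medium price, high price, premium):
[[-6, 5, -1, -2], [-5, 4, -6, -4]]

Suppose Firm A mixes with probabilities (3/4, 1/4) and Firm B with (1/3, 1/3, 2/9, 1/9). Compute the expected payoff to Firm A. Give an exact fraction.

Against (1/3, 1/3, 2/9, 1/9), each row's expected payoff is low price: -7/9; medium price: -19/9.
Taking the (3/4, 1/4)-weighted average: (3/4)·(-7/9) + (1/4)·(-19/9) = -10/9.

-10/9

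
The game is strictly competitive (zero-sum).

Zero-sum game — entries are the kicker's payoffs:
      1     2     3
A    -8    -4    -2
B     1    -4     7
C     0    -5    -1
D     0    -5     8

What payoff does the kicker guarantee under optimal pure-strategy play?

-4

Row minima: -8, -4, -5, -5 → the kicker's maximin is -4.
Column maxima: 1, -4, 8 → the goalkeeper's minimax is -4.
They coincide at (B, 2), so the value is -4.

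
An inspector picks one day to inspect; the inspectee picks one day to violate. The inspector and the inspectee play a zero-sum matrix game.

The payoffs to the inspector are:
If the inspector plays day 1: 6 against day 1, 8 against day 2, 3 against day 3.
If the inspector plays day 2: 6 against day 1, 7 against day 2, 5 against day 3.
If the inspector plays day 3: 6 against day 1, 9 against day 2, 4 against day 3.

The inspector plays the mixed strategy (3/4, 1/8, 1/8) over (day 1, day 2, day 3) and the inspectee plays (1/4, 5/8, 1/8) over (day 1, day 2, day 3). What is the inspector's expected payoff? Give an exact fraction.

Against (1/4, 5/8, 1/8), each row's expected payoff is day 1: 55/8; day 2: 13/2; day 3: 61/8.
Taking the (3/4, 1/8, 1/8)-weighted average: (3/4)·(55/8) + (1/8)·(13/2) + (1/8)·(61/8) = 443/64.

443/64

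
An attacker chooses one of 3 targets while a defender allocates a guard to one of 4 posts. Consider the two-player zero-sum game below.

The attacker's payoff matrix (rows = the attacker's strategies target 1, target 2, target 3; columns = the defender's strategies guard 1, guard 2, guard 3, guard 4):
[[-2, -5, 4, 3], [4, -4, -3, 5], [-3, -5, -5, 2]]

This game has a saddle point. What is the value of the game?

-4

Row minima: -5, -4, -5 → the attacker's maximin is -4.
Column maxima: 4, -4, 4, 5 → the defender's minimax is -4.
They coincide at (target 2, guard 2), so the value is -4.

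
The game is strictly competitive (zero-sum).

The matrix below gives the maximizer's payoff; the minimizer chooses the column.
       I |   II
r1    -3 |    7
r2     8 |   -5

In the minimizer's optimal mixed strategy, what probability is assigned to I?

Row minima are -3 and -5, so the maximizer's maximin is -3; column maxima are 8 and 7, so the minimizer's minimax is 7. These differ, so the equilibrium is in mixed strategies.
Let the minimizer play I with probability q. The maximizer is indifferent when −3q + 7(1−q) = 8q − 5(1−q), giving q = 12/23.

12/23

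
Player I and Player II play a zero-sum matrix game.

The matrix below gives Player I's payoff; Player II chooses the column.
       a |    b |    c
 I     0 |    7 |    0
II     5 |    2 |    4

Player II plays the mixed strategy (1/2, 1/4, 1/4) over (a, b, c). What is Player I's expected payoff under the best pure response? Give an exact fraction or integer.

4

I: (0)·(1/2) + (7)·(1/4) + (0)·(1/4) = 7/4.
II: (5)·(1/2) + (2)·(1/4) + (4)·(1/4) = 4.
The best pure response is II with expected payoff 4.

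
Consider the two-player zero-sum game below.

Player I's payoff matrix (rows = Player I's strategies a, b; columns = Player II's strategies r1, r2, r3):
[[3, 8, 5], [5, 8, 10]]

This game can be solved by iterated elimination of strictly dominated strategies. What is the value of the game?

Column r2 is strictly dominated by r1 for Player II (3<8, 5<8); eliminate r2.
Row a is strictly dominated by row b (5>3, 10>5); eliminate a.
Column r3 is strictly dominated by r1 for Player II (5<10); eliminate r3.
Only (b, r1) remains, with payoff 5.

5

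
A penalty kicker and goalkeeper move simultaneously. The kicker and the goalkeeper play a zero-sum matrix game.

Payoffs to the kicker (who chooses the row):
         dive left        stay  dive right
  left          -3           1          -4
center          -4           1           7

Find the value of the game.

-37/12

Column stay is strictly dominated by dive left for the goalkeeper (it gives the kicker more in every row).
The remaining 2×2 game on (left, center) × (dive left, dive right) has no saddle point. Let the kicker play left with probability p; indifference gives −3p − 4(1−p) = −4p + 7(1−p), so p = 11/12.
Similarly the goalkeeper's optimal q on dive left is 11/12, and the value is -3·(11/12) + (-4)·(1/12) = -37/12.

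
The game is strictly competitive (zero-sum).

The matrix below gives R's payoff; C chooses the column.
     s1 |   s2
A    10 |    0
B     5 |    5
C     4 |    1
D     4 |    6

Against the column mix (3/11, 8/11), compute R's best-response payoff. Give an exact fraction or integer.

60/11

A: (10)·(3/11) + (0)·(8/11) = 30/11.
B: (5)·(3/11) + (5)·(8/11) = 5.
C: (4)·(3/11) + (1)·(8/11) = 20/11.
D: (4)·(3/11) + (6)·(8/11) = 60/11.
The best pure response is D with expected payoff 60/11.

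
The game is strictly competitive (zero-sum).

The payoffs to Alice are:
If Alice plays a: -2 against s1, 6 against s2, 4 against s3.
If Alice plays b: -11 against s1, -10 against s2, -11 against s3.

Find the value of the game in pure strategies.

-2

Row minima: -2, -11 → Alice's maximin is -2.
Column maxima: -2, 6, 4 → Bob's minimax is -2.
They coincide at (a, s1), so the value is -2.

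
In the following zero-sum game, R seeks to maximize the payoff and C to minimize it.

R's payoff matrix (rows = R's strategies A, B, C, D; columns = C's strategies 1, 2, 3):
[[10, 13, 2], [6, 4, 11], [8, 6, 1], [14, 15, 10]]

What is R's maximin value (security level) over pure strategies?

10

The worst-case payoff for each row is A: 2, B: 4, C: 1, D: 10.
The best of these is 10.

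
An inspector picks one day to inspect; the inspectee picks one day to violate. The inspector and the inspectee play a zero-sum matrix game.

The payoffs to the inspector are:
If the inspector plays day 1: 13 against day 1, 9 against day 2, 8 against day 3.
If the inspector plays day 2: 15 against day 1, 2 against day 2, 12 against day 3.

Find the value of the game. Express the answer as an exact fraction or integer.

Column day 1 is strictly dominated by day 3 for the inspectee (it gives the inspector more in every row).
The remaining 2×2 game on (day 1, day 2) × (day 2, day 3) has no saddle point. Let the inspector play day 1 with probability p; indifference gives 9p + 2(1−p) = 8p + 12(1−p), so p = 10/11.
Similarly the inspectee's optimal q on day 2 is 4/11, and the value is 9·(4/11) + (8)·(7/11) = 92/11.

92/11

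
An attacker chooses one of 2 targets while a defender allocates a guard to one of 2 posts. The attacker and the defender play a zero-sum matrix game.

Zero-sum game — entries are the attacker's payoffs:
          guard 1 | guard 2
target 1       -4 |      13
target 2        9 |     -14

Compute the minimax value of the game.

Row minima are -4 and -14, so the attacker's maximin is -4; column maxima are 9 and 13, so the defender's minimax is 9. These differ, so the equilibrium is in mixed strategies.
Let the attacker play target 1 with probability p. The defender is indifferent when −4p + 9(1−p) = 13p − 14(1−p), giving p = 23/40.
Let the defender play guard 1 with probability q. The attacker is indifferent when −4q + 13(1−q) = 9q − 14(1−q), giving q = 27/40.
The value is -4·(27/40) + (13)·(13/40) = 61/40.

61/40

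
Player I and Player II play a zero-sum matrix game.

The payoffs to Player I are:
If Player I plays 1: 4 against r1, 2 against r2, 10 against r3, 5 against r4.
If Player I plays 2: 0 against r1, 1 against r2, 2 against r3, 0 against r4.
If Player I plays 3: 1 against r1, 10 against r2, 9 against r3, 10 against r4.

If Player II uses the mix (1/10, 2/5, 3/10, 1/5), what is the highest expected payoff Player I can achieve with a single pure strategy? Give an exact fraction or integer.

1: (4)·(1/10) + (2)·(2/5) + (10)·(3/10) + (5)·(1/5) = 26/5.
2: (0)·(1/10) + (1)·(2/5) + (2)·(3/10) + (0)·(1/5) = 1.
3: (1)·(1/10) + (10)·(2/5) + (9)·(3/10) + (10)·(1/5) = 44/5.
The best pure response is 3 with expected payoff 44/5.

44/5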